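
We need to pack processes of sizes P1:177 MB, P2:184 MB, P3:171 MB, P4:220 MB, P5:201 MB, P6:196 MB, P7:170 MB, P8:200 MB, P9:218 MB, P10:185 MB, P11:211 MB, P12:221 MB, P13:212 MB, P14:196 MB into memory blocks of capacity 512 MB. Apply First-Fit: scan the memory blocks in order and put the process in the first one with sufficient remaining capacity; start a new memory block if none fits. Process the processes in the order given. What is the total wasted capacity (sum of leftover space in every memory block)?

822

P1 (177 MB) → memory block 1 (remaining 335 MB)
P2 (184 MB) → memory block 1 (remaining 151 MB)
P3 (171 MB) → memory block 2 (remaining 341 MB)
P4 (220 MB) → memory block 2 (remaining 121 MB)
P5 (201 MB) → memory block 3 (remaining 311 MB)
P6 (196 MB) → memory block 3 (remaining 115 MB)
P7 (170 MB) → memory block 4 (remaining 342 MB)
P8 (200 MB) → memory block 4 (remaining 142 MB)
P9 (218 MB) → memory block 5 (remaining 294 MB)
P10 (185 MB) → memory block 5 (remaining 109 MB)
P11 (211 MB) → memory block 6 (remaining 301 MB)
P12 (221 MB) → memory block 6 (remaining 80 MB)
P13 (212 MB) → memory block 7 (remaining 300 MB)
P14 (196 MB) → memory block 7 (remaining 104 MB)
7 memory blocks × 512 MB = 3584 MB; used 2762 MB; unused 822 MB.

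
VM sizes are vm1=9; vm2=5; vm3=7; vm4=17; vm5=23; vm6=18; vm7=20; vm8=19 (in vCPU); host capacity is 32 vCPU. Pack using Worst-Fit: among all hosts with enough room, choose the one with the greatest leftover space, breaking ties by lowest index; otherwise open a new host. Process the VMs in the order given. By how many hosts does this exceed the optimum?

1

Worst-Fit: [9,5,7] [17] [23] [18] [20] [19] → 6 hosts.
5 VMs exceed 16 vCPU (half the capacity), and no two of those can share a host, so at least 5 hosts are needed.
An optimal packing achieves that bound: [23,9] [20,7,5] [19] [18] [17] → 5 hosts.
Excess: 6 − 5 = 1.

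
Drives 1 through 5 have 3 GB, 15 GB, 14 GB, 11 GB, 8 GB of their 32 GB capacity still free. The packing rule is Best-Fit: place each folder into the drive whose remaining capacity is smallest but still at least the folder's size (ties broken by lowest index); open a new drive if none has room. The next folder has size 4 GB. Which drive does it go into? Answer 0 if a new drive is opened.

Drives with room: drive 2 (15 GB), drive 3 (14 GB), drive 4 (11 GB), drive 5 (8 GB).
Tightest fit is drive 5 with 8 GB free.

5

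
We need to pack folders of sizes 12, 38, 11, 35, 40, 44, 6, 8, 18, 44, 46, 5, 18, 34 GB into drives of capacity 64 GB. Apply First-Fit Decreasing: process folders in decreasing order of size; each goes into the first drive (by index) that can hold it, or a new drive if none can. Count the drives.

Sorted descending: 46, 44, 44, 40, 38, 35, 34, 18, 18, 12, 11, 8, 6, 5.
Put 46 GB in drive 1; 18 GB remain.
Put 44 GB in drive 2; 20 GB remain.
Put 44 GB in drive 3; 20 GB remain.
Put 40 GB in drive 4; 24 GB remain.
Put 38 GB in drive 5; 26 GB remain.
Put 35 GB in drive 6; 29 GB remain.
Put 34 GB in drive 7; 30 GB remain.
Put 18 GB in drive 1; 0 GB remain.
Put 18 GB in drive 2; 2 GB remain.
Put 12 GB in drive 3; 8 GB remain.
Put 11 GB in drive 4; 13 GB remain.
Put 8 GB in drive 3; 0 GB remain.
Put 6 GB in drive 4; 7 GB remain.
Put 5 GB in drive 4; 2 GB remain.

7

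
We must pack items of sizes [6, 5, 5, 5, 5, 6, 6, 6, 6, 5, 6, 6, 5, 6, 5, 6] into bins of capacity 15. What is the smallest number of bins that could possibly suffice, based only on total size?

6

Total size = 6 + 5 + 5 + 5 + 5 + 6 + 6 + 6 + 6 + 5 + 6 + 6 + 5 + 6 + 5 + 6 = 89.
⌈89 / 15⌉ = 6.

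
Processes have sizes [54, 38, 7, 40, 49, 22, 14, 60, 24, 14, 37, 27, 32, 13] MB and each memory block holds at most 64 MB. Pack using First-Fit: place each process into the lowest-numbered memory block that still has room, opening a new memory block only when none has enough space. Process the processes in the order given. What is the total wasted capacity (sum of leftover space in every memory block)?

memory block 1: place 54 MB, 10 MB left
memory block 2: place 38 MB, 26 MB left
memory block 1: place 7 MB, 3 MB left
memory block 3: place 40 MB, 24 MB left
memory block 4: place 49 MB, 15 MB left
memory block 2: place 22 MB, 4 MB left
memory block 3: place 14 MB, 10 MB left
memory block 5: place 60 MB, 4 MB left
memory block 6: place 24 MB, 40 MB left
memory block 4: place 14 MB, 1 MB left
memory block 6: place 37 MB, 3 MB left
memory block 7: place 27 MB, 37 MB left
memory block 7: place 32 MB, 5 MB left
memory block 8: place 13 MB, 51 MB left
8 memory blocks × 64 MB = 512 MB; used 431 MB; unused 81 MB.

81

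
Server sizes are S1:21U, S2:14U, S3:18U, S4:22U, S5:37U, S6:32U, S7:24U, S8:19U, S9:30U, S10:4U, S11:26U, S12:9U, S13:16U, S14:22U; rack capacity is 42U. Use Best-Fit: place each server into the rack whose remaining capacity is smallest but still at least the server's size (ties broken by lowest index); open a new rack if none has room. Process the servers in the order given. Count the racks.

8 racks

Put S1 (21U) in rack 1; 21U remain.
Put S2 (14U) in rack 1; 7U remain.
Put S3 (18U) in rack 2; 24U remain.
Put S4 (22U) in rack 2; 2U remain.
Put S5 (37U) in rack 3; 5U remain.
Put S6 (32U) in rack 4; 10U remain.
Put S7 (24U) in rack 5; 18U remain.
Put S8 (19U) in rack 6; 23U remain.
Put S9 (30U) in rack 7; 12U remain.
Put S10 (4U) in rack 3; 1U remain.
Put S11 (26U) in rack 8; 16U remain.
Put S12 (9U) in rack 4; 1U remain.
Put S13 (16U) in rack 8; 0U remain.
Put S14 (22U) in rack 6; 1U remain.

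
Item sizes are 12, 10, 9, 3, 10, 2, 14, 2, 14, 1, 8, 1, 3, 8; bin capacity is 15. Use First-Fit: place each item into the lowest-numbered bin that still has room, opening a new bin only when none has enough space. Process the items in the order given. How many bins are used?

8

Put 12 in bin 1; 3 remain.
Put 10 in bin 2; 5 remain.
Put 9 in bin 3; 6 remain.
Put 3 in bin 1; 0 remain.
Put 10 in bin 4; 5 remain.
Put 2 in bin 2; 3 remain.
Put 14 in bin 5; 1 remain.
Put 2 in bin 2; 1 remain.
Put 14 in bin 6; 1 remain.
Put 1 in bin 2; 0 remain.
Put 8 in bin 7; 7 remain.
Put 1 in bin 3; 5 remain.
Put 3 in bin 3; 2 remain.
Put 8 in bin 8; 7 remain.
Final bins: [12,3] [10,2,2,1] [9,1,3] [10] [14] [14] [8] [8].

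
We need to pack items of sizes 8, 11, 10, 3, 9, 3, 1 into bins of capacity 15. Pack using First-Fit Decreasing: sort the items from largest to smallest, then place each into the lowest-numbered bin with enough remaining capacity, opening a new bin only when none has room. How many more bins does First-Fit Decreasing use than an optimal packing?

First-Fit Decreasing: [11,3,1] [10,3] [9] [8] → 4 bins.
4 items exceed 7.5 (half the capacity), and no two of those can share a bin, so at least 4 bins are needed.
So 4 is already optimal.

0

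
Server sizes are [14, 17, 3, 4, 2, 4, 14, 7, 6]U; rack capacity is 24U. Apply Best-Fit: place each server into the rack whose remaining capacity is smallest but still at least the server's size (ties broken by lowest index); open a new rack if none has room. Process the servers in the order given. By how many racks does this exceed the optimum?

1

Best-Fit: [14,2,4] [17,3,4] [14,7] [6] → 4 racks.
Total size 71U; any packing needs at least ⌈71/24⌉ = 3 racks.
An optimal packing achieves that bound: [17,7] [14,6,4] [14,4,3,2] → 3 racks.
Excess: 4 − 3 = 1.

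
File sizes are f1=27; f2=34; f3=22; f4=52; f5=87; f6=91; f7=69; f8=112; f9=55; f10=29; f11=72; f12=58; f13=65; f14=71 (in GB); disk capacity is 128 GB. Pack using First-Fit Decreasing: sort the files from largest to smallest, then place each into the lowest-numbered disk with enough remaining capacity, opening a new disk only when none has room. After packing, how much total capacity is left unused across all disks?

Sorted descending: 112, 91, 87, 72, 71, 69, 65, 58, 55, 52, 34, 29, 27, 22.
disk 1: place 112 GB, 16 GB left
disk 2: place 91 GB, 37 GB left
disk 3: place 87 GB, 41 GB left
disk 4: place 72 GB, 56 GB left
disk 5: place 71 GB, 57 GB left
disk 6: place 69 GB, 59 GB left
disk 7: place 65 GB, 63 GB left
disk 6: place 58 GB, 1 GB left
disk 4: place 55 GB, 1 GB left
disk 5: place 52 GB, 5 GB left
disk 2: place 34 GB, 3 GB left
disk 3: place 29 GB, 12 GB left
disk 7: place 27 GB, 36 GB left
disk 7: place 22 GB, 14 GB left
7 disks × 128 GB = 896 GB; used 844 GB; unused 52 GB.

52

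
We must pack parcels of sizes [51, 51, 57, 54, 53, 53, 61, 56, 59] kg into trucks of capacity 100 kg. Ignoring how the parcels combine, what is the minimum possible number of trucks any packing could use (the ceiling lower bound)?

Total size = 51 + 51 + 57 + 54 + 53 + 53 + 61 + 56 + 59 = 495 kg.
⌈495 / 100⌉ = 5.

5 trucks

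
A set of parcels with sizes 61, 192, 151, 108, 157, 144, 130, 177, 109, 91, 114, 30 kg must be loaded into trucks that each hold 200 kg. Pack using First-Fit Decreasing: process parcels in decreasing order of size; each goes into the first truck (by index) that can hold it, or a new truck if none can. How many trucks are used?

Sorted descending: 192, 177, 157, 151, 144, 130, 114, 109, 108, 91, 61, 30.
192 kg → truck 1 (remaining 8 kg)
177 kg → truck 2 (remaining 23 kg)
157 kg → truck 3 (remaining 43 kg)
151 kg → truck 4 (remaining 49 kg)
144 kg → truck 5 (remaining 56 kg)
130 kg → truck 6 (remaining 70 kg)
114 kg → truck 7 (remaining 86 kg)
109 kg → truck 8 (remaining 91 kg)
108 kg → truck 9 (remaining 92 kg)
91 kg → truck 8 (remaining 0 kg)
61 kg → truck 6 (remaining 9 kg)
30 kg → truck 3 (remaining 13 kg)

9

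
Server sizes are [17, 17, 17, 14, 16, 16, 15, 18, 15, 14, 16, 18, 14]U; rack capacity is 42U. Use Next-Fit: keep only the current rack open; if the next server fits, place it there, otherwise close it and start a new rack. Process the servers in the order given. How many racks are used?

17U → rack 1 (remaining 25U)
17U → rack 1 (remaining 8U)
17U → rack 2 (remaining 25U)
14U → rack 2 (remaining 11U)
16U → rack 3 (remaining 26U)
16U → rack 3 (remaining 10U)
15U → rack 4 (remaining 27U)
18U → rack 4 (remaining 9U)
15U → rack 5 (remaining 27U)
14U → rack 5 (remaining 13U)
16U → rack 6 (remaining 26U)
18U → rack 6 (remaining 8U)
14U → rack 7 (remaining 28U)
Final racks: [17,17] [17,14] [16,16] [15,18] [15,14] [16,18] [14].

7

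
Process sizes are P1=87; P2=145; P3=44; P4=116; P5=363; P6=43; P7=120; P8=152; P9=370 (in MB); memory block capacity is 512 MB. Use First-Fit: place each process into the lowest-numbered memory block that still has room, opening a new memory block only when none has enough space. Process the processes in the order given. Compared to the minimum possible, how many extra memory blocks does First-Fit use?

1

First-Fit: [87,145,44,116,43] [363,120] [152] [370] → 4 memory blocks.
Total size 1440 MB; any packing needs at least ⌈1440/512⌉ = 3 memory blocks.
An optimal packing achieves that bound: [370,120] [363,145] [152,116,87,44,43] → 3 memory blocks.
Excess: 4 − 3 = 1.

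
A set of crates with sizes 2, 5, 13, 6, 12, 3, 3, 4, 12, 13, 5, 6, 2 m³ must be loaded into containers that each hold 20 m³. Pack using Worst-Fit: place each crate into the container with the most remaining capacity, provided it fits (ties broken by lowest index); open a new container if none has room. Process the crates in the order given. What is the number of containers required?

5 containers

2 m³ → container 1 (remaining 18 m³)
5 m³ → container 1 (remaining 13 m³)
13 m³ → container 1 (remaining 0 m³)
6 m³ → container 2 (remaining 14 m³)
12 m³ → container 2 (remaining 2 m³)
3 m³ → container 3 (remaining 17 m³)
3 m³ → container 3 (remaining 14 m³)
4 m³ → container 3 (remaining 10 m³)
12 m³ → container 4 (remaining 8 m³)
13 m³ → container 5 (remaining 7 m³)
5 m³ → container 3 (remaining 5 m³)
6 m³ → container 4 (remaining 2 m³)
2 m³ → container 5 (remaining 5 m³)
Final containers: [2,5,13] [6,12] [3,3,4,5] [12,6] [13,2].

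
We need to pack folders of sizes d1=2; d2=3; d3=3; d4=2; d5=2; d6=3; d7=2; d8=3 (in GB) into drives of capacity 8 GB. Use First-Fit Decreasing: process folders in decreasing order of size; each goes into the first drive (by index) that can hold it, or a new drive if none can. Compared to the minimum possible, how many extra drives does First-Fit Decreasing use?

0

First-Fit Decreasing: [3,3,2] [3,3,2] [2,2] → 3 drives.
Total size 20 GB; any packing needs at least ⌈20/8⌉ = 3 drives.
So 3 is already optimal.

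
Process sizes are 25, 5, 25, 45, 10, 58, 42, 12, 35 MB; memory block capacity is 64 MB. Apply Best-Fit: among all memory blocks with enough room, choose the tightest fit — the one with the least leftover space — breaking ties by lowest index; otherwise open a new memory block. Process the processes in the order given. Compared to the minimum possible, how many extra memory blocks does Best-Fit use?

Best-Fit: [25,5,25] [45,10] [58] [42,12] [35] → 5 memory blocks.
Total size 257 MB; any packing needs at least ⌈257/64⌉ = 5 memory blocks.
So 5 is already optimal.

0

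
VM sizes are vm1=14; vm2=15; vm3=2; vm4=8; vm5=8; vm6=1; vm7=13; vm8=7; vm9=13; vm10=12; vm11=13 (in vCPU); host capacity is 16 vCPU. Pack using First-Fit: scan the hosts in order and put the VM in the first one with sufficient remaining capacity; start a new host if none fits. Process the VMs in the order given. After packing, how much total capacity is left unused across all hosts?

vm1 (14 vCPU) → host 1 (remaining 2 vCPU)
vm2 (15 vCPU) → host 2 (remaining 1 vCPU)
vm3 (2 vCPU) → host 1 (remaining 0 vCPU)
vm4 (8 vCPU) → host 3 (remaining 8 vCPU)
vm5 (8 vCPU) → host 3 (remaining 0 vCPU)
vm6 (1 vCPU) → host 2 (remaining 0 vCPU)
vm7 (13 vCPU) → host 4 (remaining 3 vCPU)
vm8 (7 vCPU) → host 5 (remaining 9 vCPU)
vm9 (13 vCPU) → host 6 (remaining 3 vCPU)
vm10 (12 vCPU) → host 7 (remaining 4 vCPU)
vm11 (13 vCPU) → host 8 (remaining 3 vCPU)
8 hosts × 16 vCPU = 128 vCPU; used 106 vCPU; unused 22 vCPU.

22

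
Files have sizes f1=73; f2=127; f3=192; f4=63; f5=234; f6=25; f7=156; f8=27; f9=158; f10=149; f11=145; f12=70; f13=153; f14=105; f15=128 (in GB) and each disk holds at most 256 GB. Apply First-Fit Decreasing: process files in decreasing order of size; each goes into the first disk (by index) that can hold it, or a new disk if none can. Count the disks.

Sorted descending: 234, 192, 158, 156, 153, 149, 145, 128, 127, 105, 73, 70, 63, 27, 25.
Put 234 GB in disk 1; 22 GB remain.
Put 192 GB in disk 2; 64 GB remain.
Put 158 GB in disk 3; 98 GB remain.
Put 156 GB in disk 4; 100 GB remain.
Put 153 GB in disk 5; 103 GB remain.
Put 149 GB in disk 6; 107 GB remain.
Put 145 GB in disk 7; 111 GB remain.
Put 128 GB in disk 8; 128 GB remain.
Put 127 GB in disk 8; 1 GB remain.
Put 105 GB in disk 6; 2 GB remain.
Put 73 GB in disk 3; 25 GB remain.
Put 70 GB in disk 4; 30 GB remain.
Put 63 GB in disk 2; 1 GB remain.
Put 27 GB in disk 4; 3 GB remain.
Put 25 GB in disk 3; 0 GB remain.
Final disks: [234] [192,63] [158,73,25] [156,70,27] [153] [149,105] [145] [128,127].

8 disks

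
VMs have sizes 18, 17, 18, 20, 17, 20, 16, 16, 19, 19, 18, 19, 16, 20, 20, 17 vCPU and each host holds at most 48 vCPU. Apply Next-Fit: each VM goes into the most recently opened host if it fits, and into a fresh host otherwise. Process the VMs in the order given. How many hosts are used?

Put 18 vCPU in host 1; 30 vCPU remain.
Put 17 vCPU in host 1; 13 vCPU remain.
Put 18 vCPU in host 2; 30 vCPU remain.
Put 20 vCPU in host 2; 10 vCPU remain.
Put 17 vCPU in host 3; 31 vCPU remain.
Put 20 vCPU in host 3; 11 vCPU remain.
Put 16 vCPU in host 4; 32 vCPU remain.
Put 16 vCPU in host 4; 16 vCPU remain.
Put 19 vCPU in host 5; 29 vCPU remain.
Put 19 vCPU in host 5; 10 vCPU remain.
Put 18 vCPU in host 6; 30 vCPU remain.
Put 19 vCPU in host 6; 11 vCPU remain.
Put 16 vCPU in host 7; 32 vCPU remain.
Put 20 vCPU in host 7; 12 vCPU remain.
Put 20 vCPU in host 8; 28 vCPU remain.
Put 17 vCPU in host 8; 11 vCPU remain.

8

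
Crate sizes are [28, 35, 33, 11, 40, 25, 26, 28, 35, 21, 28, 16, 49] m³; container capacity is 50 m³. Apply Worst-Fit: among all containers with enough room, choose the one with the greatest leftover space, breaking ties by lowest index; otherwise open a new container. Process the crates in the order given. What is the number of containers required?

10

28 m³ → container 1 (remaining 22 m³)
35 m³ → container 2 (remaining 15 m³)
33 m³ → container 3 (remaining 17 m³)
11 m³ → container 1 (remaining 11 m³)
40 m³ → container 4 (remaining 10 m³)
25 m³ → container 5 (remaining 25 m³)
26 m³ → container 6 (remaining 24 m³)
28 m³ → container 7 (remaining 22 m³)
35 m³ → container 8 (remaining 15 m³)
21 m³ → container 5 (remaining 4 m³)
28 m³ → container 9 (remaining 22 m³)
16 m³ → container 6 (remaining 8 m³)
49 m³ → container 10 (remaining 1 m³)
Final containers: [28,11] [35] [33] [40] [25,21] [26,16] [28] [35] [28] [49].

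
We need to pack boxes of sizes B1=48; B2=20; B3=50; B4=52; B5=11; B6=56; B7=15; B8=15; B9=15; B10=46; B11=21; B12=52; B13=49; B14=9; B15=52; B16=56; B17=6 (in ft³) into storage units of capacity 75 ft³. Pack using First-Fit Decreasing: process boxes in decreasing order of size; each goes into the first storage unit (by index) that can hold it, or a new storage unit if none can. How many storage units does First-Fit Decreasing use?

Sorted descending: 56, 56, 52, 52, 52, 50, 49, 48, 46, 21, 20, 15, 15, 15, 11, 9, 6.
storage unit 1: place 56 ft³, 19 ft³ left
storage unit 2: place 56 ft³, 19 ft³ left
storage unit 3: place 52 ft³, 23 ft³ left
storage unit 4: place 52 ft³, 23 ft³ left
storage unit 5: place 52 ft³, 23 ft³ left
storage unit 6: place 50 ft³, 25 ft³ left
storage unit 7: place 49 ft³, 26 ft³ left
storage unit 8: place 48 ft³, 27 ft³ left
storage unit 9: place 46 ft³, 29 ft³ left
storage unit 3: place 21 ft³, 2 ft³ left
storage unit 4: place 20 ft³, 3 ft³ left
storage unit 1: place 15 ft³, 4 ft³ left
storage unit 2: place 15 ft³, 4 ft³ left
storage unit 5: place 15 ft³, 8 ft³ left
storage unit 6: place 11 ft³, 14 ft³ left
storage unit 6: place 9 ft³, 5 ft³ left
storage unit 5: place 6 ft³, 2 ft³ left
Final storage units: [56,15] [56,15] [52,21] [52,20] [52,15,6] [50,11,9] [49] [48] [46].

9 storage units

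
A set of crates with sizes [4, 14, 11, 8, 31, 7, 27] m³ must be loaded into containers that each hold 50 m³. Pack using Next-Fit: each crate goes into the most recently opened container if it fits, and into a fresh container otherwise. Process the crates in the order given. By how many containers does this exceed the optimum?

Next-Fit: [4,14,11,8] [31,7] [27] → 3 containers.
Total size 102 m³; any packing needs at least ⌈102/50⌉ = 3 containers.
So 3 is already optimal.

0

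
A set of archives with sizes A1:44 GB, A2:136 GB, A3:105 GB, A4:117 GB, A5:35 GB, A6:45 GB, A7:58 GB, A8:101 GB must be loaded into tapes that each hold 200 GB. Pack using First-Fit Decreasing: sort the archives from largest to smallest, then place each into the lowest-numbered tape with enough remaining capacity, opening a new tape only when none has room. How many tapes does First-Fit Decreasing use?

Sorted descending: 136, 117, 105, 101, 58, 45, 44, 35.
136 GB → tape 1 (remaining 64 GB)
117 GB → tape 2 (remaining 83 GB)
105 GB → tape 3 (remaining 95 GB)
101 GB → tape 4 (remaining 99 GB)
58 GB → tape 1 (remaining 6 GB)
45 GB → tape 2 (remaining 38 GB)
44 GB → tape 3 (remaining 51 GB)
35 GB → tape 2 (remaining 3 GB)

4 tapes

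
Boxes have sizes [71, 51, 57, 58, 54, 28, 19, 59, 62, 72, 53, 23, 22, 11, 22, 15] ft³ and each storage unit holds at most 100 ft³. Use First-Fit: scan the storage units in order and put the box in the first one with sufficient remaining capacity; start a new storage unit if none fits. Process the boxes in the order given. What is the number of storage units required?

71 ft³ → storage unit 1 (remaining 29 ft³)
51 ft³ → storage unit 2 (remaining 49 ft³)
57 ft³ → storage unit 3 (remaining 43 ft³)
58 ft³ → storage unit 4 (remaining 42 ft³)
54 ft³ → storage unit 5 (remaining 46 ft³)
28 ft³ → storage unit 1 (remaining 1 ft³)
19 ft³ → storage unit 2 (remaining 30 ft³)
59 ft³ → storage unit 6 (remaining 41 ft³)
62 ft³ → storage unit 7 (remaining 38 ft³)
72 ft³ → storage unit 8 (remaining 28 ft³)
53 ft³ → storage unit 9 (remaining 47 ft³)
23 ft³ → storage unit 2 (remaining 7 ft³)
22 ft³ → storage unit 3 (remaining 21 ft³)
11 ft³ → storage unit 3 (remaining 10 ft³)
22 ft³ → storage unit 4 (remaining 20 ft³)
15 ft³ → storage unit 4 (remaining 5 ft³)

9 storage units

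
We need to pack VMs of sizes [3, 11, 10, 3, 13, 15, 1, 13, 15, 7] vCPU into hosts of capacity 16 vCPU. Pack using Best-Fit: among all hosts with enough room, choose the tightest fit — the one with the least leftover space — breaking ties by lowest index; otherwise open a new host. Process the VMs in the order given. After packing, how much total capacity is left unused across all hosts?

3 vCPU → host 1 (remaining 13 vCPU)
11 vCPU → host 1 (remaining 2 vCPU)
10 vCPU → host 2 (remaining 6 vCPU)
3 vCPU → host 2 (remaining 3 vCPU)
13 vCPU → host 3 (remaining 3 vCPU)
15 vCPU → host 4 (remaining 1 vCPU)
1 vCPU → host 4 (remaining 0 vCPU)
13 vCPU → host 5 (remaining 3 vCPU)
15 vCPU → host 6 (remaining 1 vCPU)
7 vCPU → host 7 (remaining 9 vCPU)
7 hosts × 16 vCPU = 112 vCPU; used 91 vCPU; unused 21 vCPU.

21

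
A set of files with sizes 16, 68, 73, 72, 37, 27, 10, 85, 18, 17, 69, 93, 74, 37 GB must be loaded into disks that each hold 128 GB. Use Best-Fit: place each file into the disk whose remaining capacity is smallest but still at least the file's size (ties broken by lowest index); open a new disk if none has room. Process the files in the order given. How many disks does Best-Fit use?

7

disk 1: place 16 GB, 112 GB left
disk 1: place 68 GB, 44 GB left
disk 2: place 73 GB, 55 GB left
disk 3: place 72 GB, 56 GB left
disk 1: place 37 GB, 7 GB left
disk 2: place 27 GB, 28 GB left
disk 2: place 10 GB, 18 GB left
disk 4: place 85 GB, 43 GB left
disk 2: place 18 GB, 0 GB left
disk 4: place 17 GB, 26 GB left
disk 5: place 69 GB, 59 GB left
disk 6: place 93 GB, 35 GB left
disk 7: place 74 GB, 54 GB left
disk 7: place 37 GB, 17 GB left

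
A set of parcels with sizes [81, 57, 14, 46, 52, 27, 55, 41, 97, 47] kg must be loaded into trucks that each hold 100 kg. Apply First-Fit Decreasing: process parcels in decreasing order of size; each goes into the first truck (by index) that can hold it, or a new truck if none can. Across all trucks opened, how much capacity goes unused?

83

Sorted descending: 97, 81, 57, 55, 52, 47, 46, 41, 27, 14.
97 kg → truck 1 (remaining 3 kg)
81 kg → truck 2 (remaining 19 kg)
57 kg → truck 3 (remaining 43 kg)
55 kg → truck 4 (remaining 45 kg)
52 kg → truck 5 (remaining 48 kg)
47 kg → truck 5 (remaining 1 kg)
46 kg → truck 6 (remaining 54 kg)
41 kg → truck 3 (remaining 2 kg)
27 kg → truck 4 (remaining 18 kg)
14 kg → truck 2 (remaining 5 kg)
6 trucks × 100 kg = 600 kg; used 517 kg; unused 83 kg.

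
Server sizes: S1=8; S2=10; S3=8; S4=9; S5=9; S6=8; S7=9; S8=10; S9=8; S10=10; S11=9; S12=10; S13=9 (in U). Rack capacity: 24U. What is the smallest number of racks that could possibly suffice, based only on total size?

5

Total size = 8 + 10 + 8 + 9 + 9 + 8 + 9 + 10 + 8 + 10 + 9 + 10 + 9 = 117U.
⌈117 / 24⌉ = 5.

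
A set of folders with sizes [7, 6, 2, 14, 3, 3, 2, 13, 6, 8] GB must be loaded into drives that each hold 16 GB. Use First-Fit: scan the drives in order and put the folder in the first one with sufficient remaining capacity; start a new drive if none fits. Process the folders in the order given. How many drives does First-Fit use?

7 GB → drive 1 (remaining 9 GB)
6 GB → drive 1 (remaining 3 GB)
2 GB → drive 1 (remaining 1 GB)
14 GB → drive 2 (remaining 2 GB)
3 GB → drive 3 (remaining 13 GB)
3 GB → drive 3 (remaining 10 GB)
2 GB → drive 2 (remaining 0 GB)
13 GB → drive 4 (remaining 3 GB)
6 GB → drive 3 (remaining 4 GB)
8 GB → drive 5 (remaining 8 GB)

5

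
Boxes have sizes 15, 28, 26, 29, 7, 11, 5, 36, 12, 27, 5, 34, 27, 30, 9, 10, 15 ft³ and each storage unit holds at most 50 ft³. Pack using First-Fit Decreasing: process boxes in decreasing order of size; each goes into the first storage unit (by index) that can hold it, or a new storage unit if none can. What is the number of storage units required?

8 storage units

Sorted descending: 36, 34, 30, 29, 28, 27, 27, 26, 15, 15, 12, 11, 10, 9, 7, 5, 5.
36 ft³ → storage unit 1 (remaining 14 ft³)
34 ft³ → storage unit 2 (remaining 16 ft³)
30 ft³ → storage unit 3 (remaining 20 ft³)
29 ft³ → storage unit 4 (remaining 21 ft³)
28 ft³ → storage unit 5 (remaining 22 ft³)
27 ft³ → storage unit 6 (remaining 23 ft³)
27 ft³ → storage unit 7 (remaining 23 ft³)
26 ft³ → storage unit 8 (remaining 24 ft³)
15 ft³ → storage unit 2 (remaining 1 ft³)
15 ft³ → storage unit 3 (remaining 5 ft³)
12 ft³ → storage unit 1 (remaining 2 ft³)
11 ft³ → storage unit 4 (remaining 10 ft³)
10 ft³ → storage unit 4 (remaining 0 ft³)
9 ft³ → storage unit 5 (remaining 13 ft³)
7 ft³ → storage unit 5 (remaining 6 ft³)
5 ft³ → storage unit 3 (remaining 0 ft³)
5 ft³ → storage unit 5 (remaining 1 ft³)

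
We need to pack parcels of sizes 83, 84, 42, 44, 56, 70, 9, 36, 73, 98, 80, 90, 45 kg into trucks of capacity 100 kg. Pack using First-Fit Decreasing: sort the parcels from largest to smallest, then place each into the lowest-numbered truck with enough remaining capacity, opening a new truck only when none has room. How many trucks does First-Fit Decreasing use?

10

Sorted descending: 98, 90, 84, 83, 80, 73, 70, 56, 45, 44, 42, 36, 9.
98 kg → truck 1 (remaining 2 kg)
90 kg → truck 2 (remaining 10 kg)
84 kg → truck 3 (remaining 16 kg)
83 kg → truck 4 (remaining 17 kg)
80 kg → truck 5 (remaining 20 kg)
73 kg → truck 6 (remaining 27 kg)
70 kg → truck 7 (remaining 30 kg)
56 kg → truck 8 (remaining 44 kg)
45 kg → truck 9 (remaining 55 kg)
44 kg → truck 8 (remaining 0 kg)
42 kg → truck 9 (remaining 13 kg)
36 kg → truck 10 (remaining 64 kg)
9 kg → truck 2 (remaining 1 kg)
Final trucks: [98] [90,9] [84] [83] [80] [73] [70] [56,44] [45,42] [36].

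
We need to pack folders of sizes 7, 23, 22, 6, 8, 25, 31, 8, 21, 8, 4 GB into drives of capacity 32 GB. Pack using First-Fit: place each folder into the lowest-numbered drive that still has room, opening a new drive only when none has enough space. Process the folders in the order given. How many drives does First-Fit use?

Put 7 GB in drive 1; 25 GB remain.
Put 23 GB in drive 1; 2 GB remain.
Put 22 GB in drive 2; 10 GB remain.
Put 6 GB in drive 2; 4 GB remain.
Put 8 GB in drive 3; 24 GB remain.
Put 25 GB in drive 4; 7 GB remain.
Put 31 GB in drive 5; 1 GB remain.
Put 8 GB in drive 3; 16 GB remain.
Put 21 GB in drive 6; 11 GB remain.
Put 8 GB in drive 3; 8 GB remain.
Put 4 GB in drive 2; 0 GB remain.
Final drives: [7,23] [22,6,4] [8,8,8] [25] [31] [21].

6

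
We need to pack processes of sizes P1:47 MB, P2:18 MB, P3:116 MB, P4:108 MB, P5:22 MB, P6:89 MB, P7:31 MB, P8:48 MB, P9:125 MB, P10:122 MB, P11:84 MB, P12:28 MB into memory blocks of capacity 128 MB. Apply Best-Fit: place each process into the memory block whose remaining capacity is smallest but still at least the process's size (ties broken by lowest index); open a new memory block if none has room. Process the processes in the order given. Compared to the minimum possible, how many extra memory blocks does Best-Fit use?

Best-Fit: [47,18,22,28] [116] [108] [89,31] [48] [125] [122] [84] → 8 memory blocks.
Total size 838 MB; any packing needs at least ⌈838/128⌉ = 7 memory blocks.
An optimal packing achieves that bound: [125] [122] [116] [108,18] [89,31] [84,28] [48,47,22] → 7 memory blocks.
Excess: 8 − 7 = 1.

1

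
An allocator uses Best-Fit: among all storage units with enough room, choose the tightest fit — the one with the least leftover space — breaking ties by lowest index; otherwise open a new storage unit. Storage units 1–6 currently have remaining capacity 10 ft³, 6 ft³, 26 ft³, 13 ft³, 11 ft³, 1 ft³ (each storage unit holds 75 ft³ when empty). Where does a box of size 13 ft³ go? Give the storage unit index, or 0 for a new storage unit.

Storage units with room: storage unit 3 (26 ft³), storage unit 4 (13 ft³).
Tightest fit is storage unit 4 with 13 ft³ free.

4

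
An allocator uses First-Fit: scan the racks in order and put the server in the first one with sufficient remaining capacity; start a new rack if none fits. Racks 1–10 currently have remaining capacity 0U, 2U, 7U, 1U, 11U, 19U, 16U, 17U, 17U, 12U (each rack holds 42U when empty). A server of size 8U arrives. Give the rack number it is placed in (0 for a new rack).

Racks with room: rack 5 (11U), rack 6 (19U), rack 7 (16U), rack 8 (17U), rack 9 (17U), rack 10 (12U).
The first with room is rack 5.

5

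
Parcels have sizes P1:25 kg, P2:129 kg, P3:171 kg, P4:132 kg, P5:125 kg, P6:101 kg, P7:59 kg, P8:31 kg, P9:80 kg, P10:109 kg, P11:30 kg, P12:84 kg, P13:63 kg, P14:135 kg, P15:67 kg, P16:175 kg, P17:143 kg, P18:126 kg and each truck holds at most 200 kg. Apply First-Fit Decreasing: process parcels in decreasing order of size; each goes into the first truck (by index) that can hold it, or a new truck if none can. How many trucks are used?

Sorted descending: 175, 171, 143, 135, 132, 129, 126, 125, 109, 101, 84, 80, 67, 63, 59, 31, 30, 25.
Put 175 kg in truck 1; 25 kg remain.
Put 171 kg in truck 2; 29 kg remain.
Put 143 kg in truck 3; 57 kg remain.
Put 135 kg in truck 4; 65 kg remain.
Put 132 kg in truck 5; 68 kg remain.
Put 129 kg in truck 6; 71 kg remain.
Put 126 kg in truck 7; 74 kg remain.
Put 125 kg in truck 8; 75 kg remain.
Put 109 kg in truck 9; 91 kg remain.
Put 101 kg in truck 10; 99 kg remain.
Put 84 kg in truck 9; 7 kg remain.
Put 80 kg in truck 10; 19 kg remain.
Put 67 kg in truck 5; 1 kg remain.
Put 63 kg in truck 4; 2 kg remain.
Put 59 kg in truck 6; 12 kg remain.
Put 31 kg in truck 3; 26 kg remain.
Put 30 kg in truck 7; 44 kg remain.
Put 25 kg in truck 1; 0 kg remain.

10 trucks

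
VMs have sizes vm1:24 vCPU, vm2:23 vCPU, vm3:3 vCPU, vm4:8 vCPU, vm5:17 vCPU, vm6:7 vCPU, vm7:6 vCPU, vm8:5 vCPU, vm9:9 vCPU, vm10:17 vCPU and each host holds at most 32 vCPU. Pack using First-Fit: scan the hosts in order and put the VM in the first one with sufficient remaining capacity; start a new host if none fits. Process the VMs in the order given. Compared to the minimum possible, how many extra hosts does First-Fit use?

0

First-Fit: [24,3,5] [23,8] [17,7,6] [9,17] → 4 hosts.
Total size 119 vCPU; any packing needs at least ⌈119/32⌉ = 4 hosts.
So 4 is already optimal.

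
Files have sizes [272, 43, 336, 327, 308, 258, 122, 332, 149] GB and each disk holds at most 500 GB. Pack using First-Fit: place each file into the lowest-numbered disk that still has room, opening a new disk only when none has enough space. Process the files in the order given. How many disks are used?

disk 1: place 272 GB, 228 GB left
disk 1: place 43 GB, 185 GB left
disk 2: place 336 GB, 164 GB left
disk 3: place 327 GB, 173 GB left
disk 4: place 308 GB, 192 GB left
disk 5: place 258 GB, 242 GB left
disk 1: place 122 GB, 63 GB left
disk 6: place 332 GB, 168 GB left
disk 2: place 149 GB, 15 GB left
Final disks: [272,43,122] [336,149] [327] [308] [258] [332].

6 disks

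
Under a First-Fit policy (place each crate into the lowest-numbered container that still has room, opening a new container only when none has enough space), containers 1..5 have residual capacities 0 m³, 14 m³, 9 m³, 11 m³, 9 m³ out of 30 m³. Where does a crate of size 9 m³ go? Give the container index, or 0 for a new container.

2

Containers with room: container 2 (14 m³), container 3 (9 m³), container 4 (11 m³), container 5 (9 m³).
The first with room is container 2.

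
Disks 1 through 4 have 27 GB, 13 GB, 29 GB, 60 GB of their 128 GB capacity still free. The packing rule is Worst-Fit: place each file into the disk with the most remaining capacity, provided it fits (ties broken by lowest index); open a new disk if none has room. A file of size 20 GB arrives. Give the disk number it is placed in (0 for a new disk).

4

Disks with room: disk 1 (27 GB), disk 3 (29 GB), disk 4 (60 GB).
Most room is disk 4 with 60 GB free.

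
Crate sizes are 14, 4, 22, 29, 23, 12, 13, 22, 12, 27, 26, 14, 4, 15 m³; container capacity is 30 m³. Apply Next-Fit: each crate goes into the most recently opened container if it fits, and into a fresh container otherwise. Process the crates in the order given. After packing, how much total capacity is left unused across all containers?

14 m³ → container 1 (remaining 16 m³)
4 m³ → container 1 (remaining 12 m³)
22 m³ → container 2 (remaining 8 m³)
29 m³ → container 3 (remaining 1 m³)
23 m³ → container 4 (remaining 7 m³)
12 m³ → container 5 (remaining 18 m³)
13 m³ → container 5 (remaining 5 m³)
22 m³ → container 6 (remaining 8 m³)
12 m³ → container 7 (remaining 18 m³)
27 m³ → container 8 (remaining 3 m³)
26 m³ → container 9 (remaining 4 m³)
14 m³ → container 10 (remaining 16 m³)
4 m³ → container 10 (remaining 12 m³)
15 m³ → container 11 (remaining 15 m³)
11 containers × 30 m³ = 330 m³; used 237 m³; unused 93 m³.

93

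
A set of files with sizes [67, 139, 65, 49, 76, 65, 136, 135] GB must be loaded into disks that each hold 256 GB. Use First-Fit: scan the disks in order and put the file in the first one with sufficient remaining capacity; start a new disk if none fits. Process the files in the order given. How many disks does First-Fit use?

4 disks

disk 1: place 67 GB, 189 GB left
disk 1: place 139 GB, 50 GB left
disk 2: place 65 GB, 191 GB left
disk 1: place 49 GB, 1 GB left
disk 2: place 76 GB, 115 GB left
disk 2: place 65 GB, 50 GB left
disk 3: place 136 GB, 120 GB left
disk 4: place 135 GB, 121 GB left
Final disks: [67,139,49] [65,76,65] [136] [135].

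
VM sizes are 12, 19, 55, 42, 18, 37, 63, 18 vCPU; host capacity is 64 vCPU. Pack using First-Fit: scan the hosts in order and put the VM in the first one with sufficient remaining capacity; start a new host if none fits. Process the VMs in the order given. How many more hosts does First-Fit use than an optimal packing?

0

First-Fit: [12,19,18] [55] [42,18] [37] [63] → 5 hosts.
Total size 264 vCPU; any packing needs at least ⌈264/64⌉ = 5 hosts.
So 5 is already optimal.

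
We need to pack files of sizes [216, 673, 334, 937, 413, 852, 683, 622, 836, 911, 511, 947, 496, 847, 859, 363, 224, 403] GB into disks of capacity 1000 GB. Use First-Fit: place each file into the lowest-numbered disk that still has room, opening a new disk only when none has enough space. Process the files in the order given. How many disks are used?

Put 216 GB in disk 1; 784 GB remain.
Put 673 GB in disk 1; 111 GB remain.
Put 334 GB in disk 2; 666 GB remain.
Put 937 GB in disk 3; 63 GB remain.
Put 413 GB in disk 2; 253 GB remain.
Put 852 GB in disk 4; 148 GB remain.
Put 683 GB in disk 5; 317 GB remain.
Put 622 GB in disk 6; 378 GB remain.
Put 836 GB in disk 7; 164 GB remain.
Put 911 GB in disk 8; 89 GB remain.
Put 511 GB in disk 9; 489 GB remain.
Put 947 GB in disk 10; 53 GB remain.
Put 496 GB in disk 11; 504 GB remain.
Put 847 GB in disk 12; 153 GB remain.
Put 859 GB in disk 13; 141 GB remain.
Put 363 GB in disk 6; 15 GB remain.
Put 224 GB in disk 2; 29 GB remain.
Put 403 GB in disk 9; 86 GB remain.

13 disks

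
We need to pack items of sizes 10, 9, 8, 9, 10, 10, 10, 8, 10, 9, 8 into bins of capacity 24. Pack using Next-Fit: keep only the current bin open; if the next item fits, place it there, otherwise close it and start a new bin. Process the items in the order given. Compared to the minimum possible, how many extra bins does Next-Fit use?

Next-Fit: [10,9] [8,9] [10,10] [10,8] [10,9] [8] → 6 bins.
Total size 101; any packing needs at least ⌈101/24⌉ = 5 bins.
An optimal packing achieves that bound: [10,10] [10,10] [10,9] [9,9] [8,8,8] → 5 bins.
Excess: 6 − 5 = 1.

1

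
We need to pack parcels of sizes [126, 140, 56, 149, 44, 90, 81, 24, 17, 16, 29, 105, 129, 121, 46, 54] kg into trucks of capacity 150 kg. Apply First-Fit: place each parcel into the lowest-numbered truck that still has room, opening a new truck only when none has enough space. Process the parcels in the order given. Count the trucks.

Put 126 kg in truck 1; 24 kg remain.
Put 140 kg in truck 2; 10 kg remain.
Put 56 kg in truck 3; 94 kg remain.
Put 149 kg in truck 4; 1 kg remain.
Put 44 kg in truck 3; 50 kg remain.
Put 90 kg in truck 5; 60 kg remain.
Put 81 kg in truck 6; 69 kg remain.
Put 24 kg in truck 1; 0 kg remain.
Put 17 kg in truck 3; 33 kg remain.
Put 16 kg in truck 3; 17 kg remain.
Put 29 kg in truck 5; 31 kg remain.
Put 105 kg in truck 7; 45 kg remain.
Put 129 kg in truck 8; 21 kg remain.
Put 121 kg in truck 9; 29 kg remain.
Put 46 kg in truck 6; 23 kg remain.
Put 54 kg in truck 10; 96 kg remain.
Final trucks: [126,24] [140] [56,44,17,16] [149] [90,29] [81,46] [105] [129] [121] [54].

10 trucks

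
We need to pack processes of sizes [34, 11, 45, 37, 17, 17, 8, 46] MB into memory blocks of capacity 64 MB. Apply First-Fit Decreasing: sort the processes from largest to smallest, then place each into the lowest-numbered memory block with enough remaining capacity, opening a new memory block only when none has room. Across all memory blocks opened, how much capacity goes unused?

41

Sorted descending: 46, 45, 37, 34, 17, 17, 11, 8.
Put 46 MB in memory block 1; 18 MB remain.
Put 45 MB in memory block 2; 19 MB remain.
Put 37 MB in memory block 3; 27 MB remain.
Put 34 MB in memory block 4; 30 MB remain.
Put 17 MB in memory block 1; 1 MB remain.
Put 17 MB in memory block 2; 2 MB remain.
Put 11 MB in memory block 3; 16 MB remain.
Put 8 MB in memory block 3; 8 MB remain.
4 memory blocks × 64 MB = 256 MB; used 215 MB; unused 41 MB.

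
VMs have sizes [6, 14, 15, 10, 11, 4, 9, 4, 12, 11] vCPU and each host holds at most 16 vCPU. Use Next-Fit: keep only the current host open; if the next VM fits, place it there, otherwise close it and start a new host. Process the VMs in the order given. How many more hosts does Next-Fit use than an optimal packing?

Next-Fit: [6] [14] [15] [10] [11,4] [9,4] [12] [11] → 8 hosts.
7 VMs exceed 8 vCPU (half the capacity), and no two of those can share a host, so at least 7 hosts are needed.
An optimal packing achieves that bound: [15] [14] [12,4] [11,4] [11] [10,6] [9] → 7 hosts.
Excess: 8 − 7 = 1.

1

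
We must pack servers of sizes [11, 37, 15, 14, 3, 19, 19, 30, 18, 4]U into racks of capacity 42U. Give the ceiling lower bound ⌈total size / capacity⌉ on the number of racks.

Total size = 11 + 37 + 15 + 14 + 3 + 19 + 19 + 30 + 18 + 4 = 170U.
⌈170 / 42⌉ = 5.

5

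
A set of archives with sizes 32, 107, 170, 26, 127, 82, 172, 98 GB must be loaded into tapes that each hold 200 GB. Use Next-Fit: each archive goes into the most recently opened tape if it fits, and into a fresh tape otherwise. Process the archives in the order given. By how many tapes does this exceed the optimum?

Next-Fit: [32,107] [170,26] [127] [82] [172] [98] → 6 tapes.
Total size 814 GB; any packing needs at least ⌈814/200⌉ = 5 tapes.
An optimal packing achieves that bound: [172,26] [170] [127,32] [107,82] [98] → 5 tapes.
Excess: 6 − 5 = 1.

1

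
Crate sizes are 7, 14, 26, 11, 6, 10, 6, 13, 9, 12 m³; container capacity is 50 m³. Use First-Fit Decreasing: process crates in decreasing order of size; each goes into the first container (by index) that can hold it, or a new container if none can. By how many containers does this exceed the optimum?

First-Fit Decreasing: [26,14,10] [13,12,11,9] [7,6,6] → 3 containers.
Total size 114 m³; any packing needs at least ⌈114/50⌉ = 3 containers.
So 3 is already optimal.

0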